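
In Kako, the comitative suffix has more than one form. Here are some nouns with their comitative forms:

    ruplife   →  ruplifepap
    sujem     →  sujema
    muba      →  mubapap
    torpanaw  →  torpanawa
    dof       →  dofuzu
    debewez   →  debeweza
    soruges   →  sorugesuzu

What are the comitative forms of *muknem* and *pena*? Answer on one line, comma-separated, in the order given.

Looking at the final sound of each stem: -uzu when the stem ends in a voiceless consonant (*dof*, *soruges*); -a when the stem ends in a voiced consonant (*sujem*, *torpanaw*, *debewez*); -pap when the stem ends in a vowel (*ruplife*, *muba*).
The final sound of *muknem* is /m/, which is a voiced consonant, so the suffix is -a, giving *muknema*.
*pena*: final sound = /a/, a vowel → -pap → *penapap*.

muknema, penapap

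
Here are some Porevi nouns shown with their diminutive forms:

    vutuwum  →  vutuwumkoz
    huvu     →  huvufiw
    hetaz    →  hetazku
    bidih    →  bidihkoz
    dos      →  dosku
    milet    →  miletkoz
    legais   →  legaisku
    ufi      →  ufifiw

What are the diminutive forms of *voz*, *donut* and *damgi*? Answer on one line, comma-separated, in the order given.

The alternation tracks the final sound of the stem — -ku when the stem ends in a sibilant (*hetaz*, *dos*, *legais*); -koz when the stem ends in a non-sibilant consonant (*vutuwum*, *bidih*, *milet*); -fiw when the stem ends in a vowel (*huvu*, *ufi*).
*voz*: final sound = /z/, a sibilant → -ku → *vozku*.
The final sound of *donut* is /t/, which is a non-sibilant consonant, so the suffix is -koz, giving *donutkoz*.
*damgi*: final sound = /i/, a vowel → -fiw → *damgifiw*.

vozku, donutkoz, damgifiw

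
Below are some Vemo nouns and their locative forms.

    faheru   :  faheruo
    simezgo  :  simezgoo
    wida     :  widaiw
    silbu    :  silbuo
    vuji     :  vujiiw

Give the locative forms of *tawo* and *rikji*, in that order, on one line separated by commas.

The suffix is conditioned by the last vowel: -o when the last vowel of the stem is a rounded vowel (*faheru*, *simezgo*, *silbu*); -iw when the last vowel of the stem is an unrounded vowel (*wida*, *vuji*).
*tawo*: last vowel = /o/, a rounded vowel → -o → *tawoo*.
*rikji* — last vowel /i/ (an unrounded vowel) → -iw → *rikjiiw*.

tawoo, rikjiiw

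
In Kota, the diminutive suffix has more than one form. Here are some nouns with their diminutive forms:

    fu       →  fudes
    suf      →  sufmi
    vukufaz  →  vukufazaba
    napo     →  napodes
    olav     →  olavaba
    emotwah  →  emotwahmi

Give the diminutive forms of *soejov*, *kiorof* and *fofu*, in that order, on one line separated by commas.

Looking at the final sound of each stem: -mi when the stem ends in a voiceless consonant (*suf*, *emotwah*); -aba when the stem ends in a voiced consonant (*vukufaz*, *olav*); -des when the stem ends in a vowel (*fu*, *napo*).
The final sound of *soejov* is /v/, which is a voiced consonant, so the suffix is -aba, giving *soejovaba*.
Since the final sound of *kiorof* is /f/ (a voiceless consonant), it takes -mi, giving *kiorofmi*.
The final sound of *fofu* is /u/, which is a vowel, so the suffix is -des, giving *fofudes*.

soejovaba, kiorofmi, fofudes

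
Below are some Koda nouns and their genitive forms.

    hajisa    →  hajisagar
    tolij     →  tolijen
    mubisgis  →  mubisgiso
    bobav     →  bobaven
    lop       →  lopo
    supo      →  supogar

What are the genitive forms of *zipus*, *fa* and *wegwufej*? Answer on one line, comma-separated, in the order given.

The pattern is voicing of the final sound: -o when the stem ends in a voiceless consonant (*mubisgis*, *lop*); -en when the stem ends in a voiced consonant (*tolij*, *bobav*); -gar when the stem ends in a vowel (*hajisa*, *supo*).
Since the final sound of *zipus* is /s/ (a voiceless consonant), it takes -o, giving *zipuso*.
The final sound of *fa* is /a/, which is a vowel, so the suffix is -gar, giving *fagar*.
*wegwufej* — final sound /j/ (a voiced consonant) → -en → *wegwufejen*.

zipuso, fagar, wegwufejen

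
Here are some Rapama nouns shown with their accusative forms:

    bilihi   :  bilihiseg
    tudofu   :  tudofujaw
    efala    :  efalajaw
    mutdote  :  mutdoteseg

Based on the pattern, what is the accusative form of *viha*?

The alternation tracks the last vowel of the stem — -seg when the last vowel of the stem is a front vowel (*bilihi*, *mutdote*); -jaw when the last vowel of the stem is a back vowel (*tudofu*, *efala*).
*viha* — last vowel /a/ (a back vowel) → -jaw → *vihajaw*.

vihajaw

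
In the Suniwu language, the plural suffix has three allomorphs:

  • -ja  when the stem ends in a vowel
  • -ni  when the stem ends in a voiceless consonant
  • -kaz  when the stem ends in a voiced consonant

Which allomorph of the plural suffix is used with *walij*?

Since the final sound of *walij* is /j/ (a voiced consonant), it takes -kaz.

-kaz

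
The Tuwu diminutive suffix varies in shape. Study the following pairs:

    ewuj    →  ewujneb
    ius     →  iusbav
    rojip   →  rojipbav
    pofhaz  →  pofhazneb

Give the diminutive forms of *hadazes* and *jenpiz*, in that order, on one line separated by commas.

hadazesbav, jenpizneb

Looking at the final consonant of each stem: -bav when the stem ends in a voiceless consonant (*ius*, *rojip*); -neb when the stem ends in a voiced consonant (*ewuj*, *pofhaz*).
*hadazes*: final consonant = /s/, voiceless → -bav → *hadazesbav*.
*jenpiz* — final consonant /z/ (voiced) → -neb → *jenpizneb*.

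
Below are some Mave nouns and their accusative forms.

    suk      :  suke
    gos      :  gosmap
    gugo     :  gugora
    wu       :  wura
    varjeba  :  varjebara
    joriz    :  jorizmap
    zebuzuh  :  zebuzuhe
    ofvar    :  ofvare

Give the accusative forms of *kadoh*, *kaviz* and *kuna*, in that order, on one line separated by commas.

kadohe, kavizmap, kunara

The suffix is conditioned by the final sound: -map when the stem ends in a sibilant (*gos*, *joriz*); -e when the stem ends in a non-sibilant consonant (*suk*, *zebuzuh*, *ofvar*); -ra when the stem ends in a vowel (*gugo*, *wu*, *varjeba*).
*kadoh*: final sound = /h/, a non-sibilant consonant → -e → *kadohe*.
The final sound of *kaviz* is /z/, which is a sibilant, so the suffix is -map, giving *kavizmap*.
Since the final sound of *kuna* is /a/ (a vowel), it takes -ra, giving *kunara*.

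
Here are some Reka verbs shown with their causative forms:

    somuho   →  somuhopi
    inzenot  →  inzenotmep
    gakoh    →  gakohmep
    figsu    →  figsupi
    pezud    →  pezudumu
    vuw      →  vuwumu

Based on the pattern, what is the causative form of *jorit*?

Looking at the final sound of each stem: -mep when the stem ends in a voiceless consonant (*inzenot*, *gakoh*); -umu when the stem ends in a voiced consonant (*pezud*, *vuw*); -pi when the stem ends in a vowel (*somuho*, *figsu*).
*jorit* — final sound /t/ (a voiceless consonant) → -mep → *joritmep*.

joritmep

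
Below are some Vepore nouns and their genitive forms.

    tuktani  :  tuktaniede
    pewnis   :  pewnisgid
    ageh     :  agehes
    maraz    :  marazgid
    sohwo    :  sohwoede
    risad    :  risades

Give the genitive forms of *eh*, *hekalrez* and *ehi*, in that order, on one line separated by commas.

The alternation tracks the final sound of the stem — -gid when the stem ends in a sibilant (*pewnis*, *maraz*); -es when the stem ends in a non-sibilant consonant (*ageh*, *risad*); -ede when the stem ends in a vowel (*tuktani*, *sohwo*).
*eh*: final sound = /h/, a non-sibilant consonant → -es → *ehes*.
*hekalrez*: final sound = /z/, a sibilant → -gid → *hekalrezgid*.
The final sound of *ehi* is /i/, which is a vowel, so the suffix is -ede, giving *ehiede*.

ehes, hekalrezgid, ehiede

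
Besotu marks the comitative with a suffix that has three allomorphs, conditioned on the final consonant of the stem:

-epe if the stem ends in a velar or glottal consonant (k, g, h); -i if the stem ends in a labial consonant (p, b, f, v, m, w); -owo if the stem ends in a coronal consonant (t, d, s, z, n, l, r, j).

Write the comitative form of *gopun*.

gopunowo

The final consonant of *gopun* is /n/, which is coronal, so the suffix is -owo, giving *gopunowo*.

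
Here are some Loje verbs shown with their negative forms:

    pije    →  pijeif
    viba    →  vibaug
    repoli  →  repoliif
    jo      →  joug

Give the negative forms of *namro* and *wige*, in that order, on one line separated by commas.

The suffix is conditioned by the last vowel: -if when the last vowel of the stem is a front vowel (*pije*, *repoli*); -ug when the last vowel of the stem is a back vowel (*viba*, *jo*).
Since the last vowel of *namro* is /o/ (a back vowel), it takes -ug, giving *namroug*.
Since the last vowel of *wige* is /e/ (a front vowel), it takes -if, giving *wigeif*.

namroug, wigeif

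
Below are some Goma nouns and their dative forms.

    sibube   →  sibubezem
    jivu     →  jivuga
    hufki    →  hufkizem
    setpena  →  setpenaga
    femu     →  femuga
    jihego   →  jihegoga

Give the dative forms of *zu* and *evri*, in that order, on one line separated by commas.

The alternation tracks the last vowel of the stem — -zem when the last vowel of the stem is a front vowel (*sibube*, *hufki*); -ga when the last vowel of the stem is a back vowel (*jivu*, *setpena*, *femu*, *jihego*).
*zu*: last vowel = /u/, a back vowel → -ga → *zuga*.
The last vowel of *evri* is /i/, which is a front vowel, so the suffix is -zem, giving *evrizem*.

zuga, evrizem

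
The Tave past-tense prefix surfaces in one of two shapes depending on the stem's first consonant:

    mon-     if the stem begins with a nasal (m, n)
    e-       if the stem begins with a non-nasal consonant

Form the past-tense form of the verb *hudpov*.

The first consonant of *hudpov* is /h/, which is non-nasal, so the prefix is e-, giving *ehudpov*.

ehudpov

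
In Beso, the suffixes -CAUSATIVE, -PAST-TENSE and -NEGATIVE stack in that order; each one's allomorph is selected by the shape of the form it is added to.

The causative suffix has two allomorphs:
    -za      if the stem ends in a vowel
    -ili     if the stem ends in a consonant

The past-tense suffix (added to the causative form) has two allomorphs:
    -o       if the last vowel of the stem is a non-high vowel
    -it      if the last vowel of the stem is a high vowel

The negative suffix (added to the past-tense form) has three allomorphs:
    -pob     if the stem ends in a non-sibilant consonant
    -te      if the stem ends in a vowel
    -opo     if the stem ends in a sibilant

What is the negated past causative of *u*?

*u*: final sound = /u/, a vowel → -za → *uza*.
The causative form *uza* — last vowel /a/ (a non-high vowel) → -o → *uzao*.
Since the final sound of the past-tense form *uzao* is /o/ (a vowel), it takes -te, giving *uzaote*.

uzaote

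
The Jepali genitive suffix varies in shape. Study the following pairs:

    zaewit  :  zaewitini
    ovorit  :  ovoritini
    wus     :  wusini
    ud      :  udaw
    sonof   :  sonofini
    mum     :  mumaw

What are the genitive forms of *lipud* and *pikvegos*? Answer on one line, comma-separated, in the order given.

lipudaw, pikvegosini

The alternation tracks the final consonant of the stem — -ini when the stem ends in a voiceless consonant (*zaewit*, *ovorit*, *wus*, *sonof*); -aw when the stem ends in a voiced consonant (*ud*, *mum*).
*lipud*: final consonant = /d/, voiced → -aw → *lipudaw*.
Since the final consonant of *pikvegos* is /s/ (voiceless), it takes -ini, giving *pikvegosini*.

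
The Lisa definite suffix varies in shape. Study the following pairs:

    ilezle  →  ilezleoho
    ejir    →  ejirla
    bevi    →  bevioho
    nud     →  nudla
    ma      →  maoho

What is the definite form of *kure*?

kureoho

The alternation tracks the final sound of the stem — -la when the stem ends in a consonant (*ejir*, *nud*); -oho when the stem ends in a vowel (*ilezle*, *bevi*, *ma*).
The final sound of *kure* is /e/, which is a vowel, so the suffix is -oho, giving *kureoho*.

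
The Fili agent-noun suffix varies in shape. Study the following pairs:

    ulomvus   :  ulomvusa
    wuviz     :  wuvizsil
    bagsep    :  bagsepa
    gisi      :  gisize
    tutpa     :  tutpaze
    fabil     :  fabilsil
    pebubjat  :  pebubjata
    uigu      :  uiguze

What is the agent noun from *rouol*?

rouolsil

The alternation tracks the final sound of the stem — -a when the stem ends in a voiceless consonant (*ulomvus*, *bagsep*, *pebubjat*); -sil when the stem ends in a voiced consonant (*wuviz*, *fabil*); -ze when the stem ends in a vowel (*gisi*, *tutpa*, *uigu*).
*rouol*: final sound = /l/, a voiced consonant → -sil → *rouolsil*.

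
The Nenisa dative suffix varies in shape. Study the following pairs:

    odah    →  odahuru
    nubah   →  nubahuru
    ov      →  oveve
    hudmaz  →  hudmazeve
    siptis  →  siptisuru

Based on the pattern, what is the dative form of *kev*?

The suffix is conditioned by the final consonant: -uru when the stem ends in a voiceless consonant (*odah*, *nubah*, *siptis*); -eve when the stem ends in a voiced consonant (*ov*, *hudmaz*).
Since the final consonant of *kev* is /v/ (voiced), it takes -eve, giving *keveve*.

keveve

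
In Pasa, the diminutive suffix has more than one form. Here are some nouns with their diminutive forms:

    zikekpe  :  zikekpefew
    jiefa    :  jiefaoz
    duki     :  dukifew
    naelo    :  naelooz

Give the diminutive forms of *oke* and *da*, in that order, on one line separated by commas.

The suffix is conditioned by the last vowel: -few when the last vowel of the stem is a front vowel (*zikekpe*, *duki*); -oz when the last vowel of the stem is a back vowel (*jiefa*, *naelo*).
The last vowel of *oke* is /e/, which is a front vowel, so the suffix is -few, giving *okefew*.
*da* — last vowel /a/ (a back vowel) → -oz → *daoz*.

okefew, daoz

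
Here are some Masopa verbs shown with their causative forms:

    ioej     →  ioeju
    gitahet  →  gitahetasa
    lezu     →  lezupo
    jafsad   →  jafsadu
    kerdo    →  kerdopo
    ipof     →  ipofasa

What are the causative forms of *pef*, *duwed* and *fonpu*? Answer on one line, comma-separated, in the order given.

pefasa, duwedu, fonpupo

Looking at the final sound of each stem: -asa when the stem ends in a voiceless consonant (*gitahet*, *ipof*); -u when the stem ends in a voiced consonant (*ioej*, *jafsad*); -po when the stem ends in a vowel (*lezu*, *kerdo*).
The final sound of *pef* is /f/, which is a voiceless consonant, so the suffix is -asa, giving *pefasa*.
Since the final sound of *duwed* is /d/ (a voiced consonant), it takes -u, giving *duwedu*.
*fonpu*: final sound = /u/, a vowel → -po → *fonpupo*.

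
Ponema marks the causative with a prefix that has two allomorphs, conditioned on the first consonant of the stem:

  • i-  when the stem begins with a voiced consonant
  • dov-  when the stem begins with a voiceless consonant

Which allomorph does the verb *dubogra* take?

*dubogra* — first consonant /d/ (voiced) → i-.

i-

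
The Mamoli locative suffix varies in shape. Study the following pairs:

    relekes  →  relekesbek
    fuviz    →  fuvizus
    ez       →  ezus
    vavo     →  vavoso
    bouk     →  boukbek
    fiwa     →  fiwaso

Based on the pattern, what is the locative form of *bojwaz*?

The pattern is voicing of the final sound: -bek when the stem ends in a voiceless consonant (*relekes*, *bouk*); -us when the stem ends in a voiced consonant (*fuviz*, *ez*); -so when the stem ends in a vowel (*vavo*, *fiwa*).
*bojwaz* — final sound /z/ (a voiced consonant) → -us → *bojwazus*.

bojwazus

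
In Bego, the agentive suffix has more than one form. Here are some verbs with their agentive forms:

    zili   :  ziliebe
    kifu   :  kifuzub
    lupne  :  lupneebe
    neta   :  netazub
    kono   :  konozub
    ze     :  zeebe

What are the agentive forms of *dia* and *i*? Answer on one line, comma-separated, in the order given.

diazub, iebe

The suffix is conditioned by the last vowel: -ebe when the last vowel of the stem is a front vowel (*zili*, *lupne*, *ze*); -zub when the last vowel of the stem is a back vowel (*kifu*, *neta*, *kono*).
*dia*: last vowel = /a/, a back vowel → -zub → *diazub*.
*i* — last vowel /i/ (a front vowel) → -ebe → *iebe*.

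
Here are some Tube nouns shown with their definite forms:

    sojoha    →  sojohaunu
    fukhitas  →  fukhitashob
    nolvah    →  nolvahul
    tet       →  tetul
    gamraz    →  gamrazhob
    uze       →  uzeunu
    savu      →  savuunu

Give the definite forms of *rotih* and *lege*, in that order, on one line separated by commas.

rotihul, legeunu

The pattern is sibilance of the final sound: -hob when the stem ends in a sibilant (*fukhitas*, *gamraz*); -ul when the stem ends in a non-sibilant consonant (*nolvah*, *tet*); -unu when the stem ends in a vowel (*sojoha*, *uze*, *savu*).
*rotih*: final sound = /h/, a non-sibilant consonant → -ul → *rotihul*.
*lege*: final sound = /e/, a vowel → -unu → *legeunu*.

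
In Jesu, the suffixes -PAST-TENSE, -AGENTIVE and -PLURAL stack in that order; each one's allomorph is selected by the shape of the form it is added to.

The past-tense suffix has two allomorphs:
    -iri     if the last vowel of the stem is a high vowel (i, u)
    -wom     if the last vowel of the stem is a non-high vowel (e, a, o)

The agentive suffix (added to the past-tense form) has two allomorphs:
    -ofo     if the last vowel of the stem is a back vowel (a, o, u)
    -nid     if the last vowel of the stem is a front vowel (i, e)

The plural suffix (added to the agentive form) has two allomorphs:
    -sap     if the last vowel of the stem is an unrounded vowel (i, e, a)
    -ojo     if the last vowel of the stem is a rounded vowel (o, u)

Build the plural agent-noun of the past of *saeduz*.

*saeduz* — last vowel /u/ (a high vowel) → -iri → *saeduziri*.
Since the last vowel of the past-tense form *saeduziri* is /i/ (a front vowel), it takes -nid, giving *saeduzirinid*.
Since the last vowel of the agentive form *saeduzirinid* is /i/ (an unrounded vowel), it takes -sap, giving *saeduzirinidsap*.

saeduzirinidsap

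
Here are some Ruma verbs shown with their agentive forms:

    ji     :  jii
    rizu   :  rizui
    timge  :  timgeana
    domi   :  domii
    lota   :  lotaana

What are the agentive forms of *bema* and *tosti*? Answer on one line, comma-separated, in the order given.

The alternation tracks the last vowel of the stem — -i when the last vowel of the stem is a high vowel (*ji*, *rizu*, *domi*); -ana when the last vowel of the stem is a non-high vowel (*timge*, *lota*).
*bema*: last vowel = /a/, a non-high vowel → -ana → *bemaana*.
*tosti* — last vowel /i/ (a high vowel) → -i → *tostii*.

bemaana, tostii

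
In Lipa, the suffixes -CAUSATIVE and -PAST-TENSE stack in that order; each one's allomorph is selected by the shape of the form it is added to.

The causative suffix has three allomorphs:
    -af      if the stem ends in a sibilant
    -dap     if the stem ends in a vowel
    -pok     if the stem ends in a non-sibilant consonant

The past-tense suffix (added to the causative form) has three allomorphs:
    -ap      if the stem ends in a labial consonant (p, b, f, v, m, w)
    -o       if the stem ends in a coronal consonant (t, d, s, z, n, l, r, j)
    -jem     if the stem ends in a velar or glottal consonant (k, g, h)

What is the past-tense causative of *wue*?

The final sound of *wue* is /e/, which is a vowel, so the causative suffix is -dap, giving *wuedap*.
The final consonant of the causative form *wuedap* is /p/, which is labial, so the past-tense suffix is -ap, giving *wuedapap*.

wuedapap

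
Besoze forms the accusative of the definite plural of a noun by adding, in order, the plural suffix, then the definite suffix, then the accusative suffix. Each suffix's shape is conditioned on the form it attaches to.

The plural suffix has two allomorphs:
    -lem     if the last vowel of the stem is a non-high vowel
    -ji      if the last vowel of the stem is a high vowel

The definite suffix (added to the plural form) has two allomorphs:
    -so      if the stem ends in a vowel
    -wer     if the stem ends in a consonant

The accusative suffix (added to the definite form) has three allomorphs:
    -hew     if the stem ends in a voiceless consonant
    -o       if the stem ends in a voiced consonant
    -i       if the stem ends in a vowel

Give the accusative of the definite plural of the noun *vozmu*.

Since the last vowel of *vozmu* is /u/ (a high vowel), it takes -ji, giving *vozmuji*.
Since the final sound of the plural form *vozmuji* is /i/ (a vowel), it takes -so, giving *vozmujiso*.
The definite form *vozmujiso* — final sound /o/ (a vowel) → -i → *vozmujisoi*.

vozmujisoi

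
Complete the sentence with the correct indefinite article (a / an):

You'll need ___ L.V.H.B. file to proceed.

The indefinite article is chosen by the initial *sound* of the following word, not its spelling.
The initialism *L.V.H.B.* is read letter by letter; the first letter, L, is pronounced /ɛl/, which begins with a vowel sound.
So the article is *an*: You'll need an L.V.H.B. file to proceed.

an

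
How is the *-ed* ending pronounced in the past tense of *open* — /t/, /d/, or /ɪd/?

/d/

The stem *open* ends in a voiced sound other than /d/.
The -ed suffix is realized as /ɪd/ after /t, d/; as /t/ after other voiceless consonants; and as /d/ after other voiced sounds.
So -ed on *open* is pronounced /d/.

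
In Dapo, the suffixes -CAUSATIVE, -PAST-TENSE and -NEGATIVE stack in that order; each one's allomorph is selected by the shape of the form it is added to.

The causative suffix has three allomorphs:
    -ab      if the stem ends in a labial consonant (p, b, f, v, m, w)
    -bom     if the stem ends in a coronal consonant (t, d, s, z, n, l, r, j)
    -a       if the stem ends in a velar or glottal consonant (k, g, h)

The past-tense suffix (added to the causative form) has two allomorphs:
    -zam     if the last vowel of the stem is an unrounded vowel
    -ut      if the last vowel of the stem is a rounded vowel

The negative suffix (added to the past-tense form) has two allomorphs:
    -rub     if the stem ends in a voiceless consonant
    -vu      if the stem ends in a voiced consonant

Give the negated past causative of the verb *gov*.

*gov* — final consonant /v/ (labial) → -ab → *govab*.
Since the last vowel of the causative form *govab* is /a/ (an unrounded vowel), it takes -zam, giving *govabzam*.
Since the final consonant of the past-tense form *govabzam* is /m/ (voiced), it takes -vu, giving *govabzamvu*.

govabzamvu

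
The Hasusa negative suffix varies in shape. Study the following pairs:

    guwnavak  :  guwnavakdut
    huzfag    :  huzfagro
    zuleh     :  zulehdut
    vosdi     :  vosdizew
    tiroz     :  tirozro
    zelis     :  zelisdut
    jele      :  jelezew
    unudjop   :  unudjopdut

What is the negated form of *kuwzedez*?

Looking at the final sound of each stem: -dut when the stem ends in a voiceless consonant (*guwnavak*, *zuleh*, *zelis*, *unudjop*); -ro when the stem ends in a voiced consonant (*huzfag*, *tiroz*); -zew when the stem ends in a vowel (*vosdi*, *jele*).
*kuwzedez* — final sound /z/ (a voiced consonant) → -ro → *kuwzedezro*.

kuwzedezro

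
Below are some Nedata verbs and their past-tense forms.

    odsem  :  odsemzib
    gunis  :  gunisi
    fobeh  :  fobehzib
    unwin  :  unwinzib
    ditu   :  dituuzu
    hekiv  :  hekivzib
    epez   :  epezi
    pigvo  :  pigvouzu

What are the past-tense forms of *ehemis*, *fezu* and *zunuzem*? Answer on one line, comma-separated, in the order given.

ehemisi, fezuuzu, zunuzemzib

Looking at the final sound of each stem: -i when the stem ends in a sibilant (*gunis*, *epez*); -zib when the stem ends in a non-sibilant consonant (*odsem*, *fobeh*, *unwin*, *hekiv*); -uzu when the stem ends in a vowel (*ditu*, *pigvo*).
*ehemis* — final sound /s/ (a sibilant) → -i → *ehemisi*.
*fezu*: final sound = /u/, a vowel → -uzu → *fezuuzu*.
*zunuzem*: final sound = /m/, a non-sibilant consonant → -zib → *zunuzemzib*.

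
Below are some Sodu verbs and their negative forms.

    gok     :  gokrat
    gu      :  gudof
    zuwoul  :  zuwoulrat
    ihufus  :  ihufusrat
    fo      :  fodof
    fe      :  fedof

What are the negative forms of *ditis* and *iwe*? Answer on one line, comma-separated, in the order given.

Looking at the final sound of each stem: -rat when the stem ends in a consonant (*gok*, *zuwoul*, *ihufus*); -dof when the stem ends in a vowel (*gu*, *fo*, *fe*).
*ditis* — final sound /s/ (a consonant) → -rat → *ditisrat*.
Since the final sound of *iwe* is /e/ (a vowel), it takes -dof, giving *iwedof*.

ditisrat, iwedof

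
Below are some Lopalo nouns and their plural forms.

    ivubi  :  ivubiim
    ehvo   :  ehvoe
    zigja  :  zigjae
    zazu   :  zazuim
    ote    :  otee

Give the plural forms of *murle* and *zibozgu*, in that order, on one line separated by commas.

The alternation tracks the last vowel of the stem — -im when the last vowel of the stem is a high vowel (*ivubi*, *zazu*); -e when the last vowel of the stem is a non-high vowel (*ehvo*, *zigja*, *ote*).
*murle* — last vowel /e/ (a non-high vowel) → -e → *murlee*.
The last vowel of *zibozgu* is /u/, which is a high vowel, so the suffix is -im, giving *zibozguim*.

murlee, zibozguim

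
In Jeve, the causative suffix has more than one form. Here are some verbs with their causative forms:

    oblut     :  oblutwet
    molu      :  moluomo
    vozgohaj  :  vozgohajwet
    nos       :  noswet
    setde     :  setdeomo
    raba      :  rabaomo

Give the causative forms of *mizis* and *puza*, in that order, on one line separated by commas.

The suffix is conditioned by the final sound: -wet when the stem ends in a consonant (*oblut*, *vozgohaj*, *nos*); -omo when the stem ends in a vowel (*molu*, *setde*, *raba*).
The final sound of *mizis* is /s/, which is a consonant, so the suffix is -wet, giving *miziswet*.
*puza* — final sound /a/ (a vowel) → -omo → *puzaomo*.

miziswet, puzaomo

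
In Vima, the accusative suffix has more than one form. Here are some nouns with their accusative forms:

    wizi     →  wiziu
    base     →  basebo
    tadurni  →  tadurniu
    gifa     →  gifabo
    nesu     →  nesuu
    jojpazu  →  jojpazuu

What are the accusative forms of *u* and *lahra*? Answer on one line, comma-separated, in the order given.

The pattern is height harmony: -u when the last vowel of the stem is a high vowel (*wizi*, *tadurni*, *nesu*, *jojpazu*); -bo when the last vowel of the stem is a non-high vowel (*base*, *gifa*).
*u*: last vowel = /u/, a high vowel → -u → *uu*.
*lahra* — last vowel /a/ (a non-high vowel) → -bo → *lahrabo*.

uu, lahrabo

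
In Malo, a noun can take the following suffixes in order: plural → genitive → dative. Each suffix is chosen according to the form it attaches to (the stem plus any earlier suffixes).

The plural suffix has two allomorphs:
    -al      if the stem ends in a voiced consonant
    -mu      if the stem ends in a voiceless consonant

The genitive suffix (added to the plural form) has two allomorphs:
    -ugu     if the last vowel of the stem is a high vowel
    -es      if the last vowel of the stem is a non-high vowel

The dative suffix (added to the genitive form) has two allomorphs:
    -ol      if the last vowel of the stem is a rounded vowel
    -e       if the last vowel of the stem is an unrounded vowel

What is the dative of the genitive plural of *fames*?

Since the final consonant of *fames* is /s/ (voiceless), it takes -mu, giving *famesmu*.
The plural form *famesmu* — last vowel /u/ (a high vowel) → -ugu → *famesmuugu*.
Since the last vowel of the genitive form *famesmuugu* is /u/ (a rounded vowel), it takes -ol, giving *famesmuuguol*.

famesmuuguol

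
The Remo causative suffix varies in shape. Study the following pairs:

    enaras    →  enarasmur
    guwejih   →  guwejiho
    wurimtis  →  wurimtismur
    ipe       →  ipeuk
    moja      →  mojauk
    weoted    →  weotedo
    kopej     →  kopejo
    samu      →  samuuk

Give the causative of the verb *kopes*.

kopesmur

The alternation tracks the final sound of the stem — -mur when the stem ends in a sibilant (*enaras*, *wurimtis*); -o when the stem ends in a non-sibilant consonant (*guwejih*, *weoted*, *kopej*); -uk when the stem ends in a vowel (*ipe*, *moja*, *samu*).
The final sound of *kopes* is /s/, which is a sibilant, so the suffix is -mur, giving *kopesmur*.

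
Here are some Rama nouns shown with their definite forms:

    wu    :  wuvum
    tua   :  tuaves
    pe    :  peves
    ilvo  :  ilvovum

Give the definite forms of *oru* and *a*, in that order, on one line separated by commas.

oruvum, aves

The pattern is rounding harmony: -vum when the last vowel of the stem is a rounded vowel (*wu*, *ilvo*); -ves when the last vowel of the stem is an unrounded vowel (*tua*, *pe*).
*oru* — last vowel /u/ (a rounded vowel) → -vum → *oruvum*.
Since the last vowel of *a* is /a/ (an unrounded vowel), it takes -ves, giving *aves*.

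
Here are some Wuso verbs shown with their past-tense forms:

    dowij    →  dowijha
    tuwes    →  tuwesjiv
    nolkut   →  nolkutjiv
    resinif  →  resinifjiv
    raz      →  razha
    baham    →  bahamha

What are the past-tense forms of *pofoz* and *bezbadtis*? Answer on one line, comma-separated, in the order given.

The suffix is conditioned by the final consonant: -jiv when the stem ends in a voiceless consonant (*tuwes*, *nolkut*, *resinif*); -ha when the stem ends in a voiced consonant (*dowij*, *raz*, *baham*).
Since the final consonant of *pofoz* is /z/ (voiced), it takes -ha, giving *pofozha*.
*bezbadtis* — final consonant /s/ (voiceless) → -jiv → *bezbadtisjiv*.

pofozha, bezbadtisjiv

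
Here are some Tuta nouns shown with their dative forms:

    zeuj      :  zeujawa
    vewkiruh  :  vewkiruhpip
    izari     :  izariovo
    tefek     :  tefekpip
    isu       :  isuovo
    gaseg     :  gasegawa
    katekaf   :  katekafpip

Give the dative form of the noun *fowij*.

fowijawa

Looking at the final sound of each stem: -pip when the stem ends in a voiceless consonant (*vewkiruh*, *tefek*, *katekaf*); -awa when the stem ends in a voiced consonant (*zeuj*, *gaseg*); -ovo when the stem ends in a vowel (*izari*, *isu*).
The final sound of *fowij* is /j/, which is a voiced consonant, so the suffix is -awa, giving *fowijawa*.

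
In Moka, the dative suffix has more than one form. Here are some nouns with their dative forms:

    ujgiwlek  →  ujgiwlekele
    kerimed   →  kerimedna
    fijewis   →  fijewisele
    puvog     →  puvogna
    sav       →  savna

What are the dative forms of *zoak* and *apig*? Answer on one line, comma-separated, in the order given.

The suffix is conditioned by the final consonant: -ele when the stem ends in a voiceless consonant (*ujgiwlek*, *fijewis*); -na when the stem ends in a voiced consonant (*kerimed*, *puvog*, *sav*).
The final consonant of *zoak* is /k/, which is voiceless, so the suffix is -ele, giving *zoakele*.
*apig*: final consonant = /g/, voiced → -na → *apigna*.

zoakele, apigna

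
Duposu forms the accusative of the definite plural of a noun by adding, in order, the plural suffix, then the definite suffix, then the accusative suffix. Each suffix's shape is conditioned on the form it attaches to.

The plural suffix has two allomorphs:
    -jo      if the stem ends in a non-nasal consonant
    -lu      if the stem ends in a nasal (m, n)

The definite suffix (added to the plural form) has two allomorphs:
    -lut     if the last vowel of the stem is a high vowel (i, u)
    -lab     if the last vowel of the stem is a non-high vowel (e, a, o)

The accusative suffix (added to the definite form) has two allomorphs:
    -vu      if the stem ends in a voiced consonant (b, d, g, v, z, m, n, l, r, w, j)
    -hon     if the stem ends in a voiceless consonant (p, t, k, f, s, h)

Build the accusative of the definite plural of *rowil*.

The final consonant of *rowil* is /l/, which is non-nasal, so the plural suffix is -jo, giving *rowiljo*.
The plural form *rowiljo* — last vowel /o/ (a non-high vowel) → -lab → *rowiljolab*.
Since the final consonant of the definite form *rowiljolab* is /b/ (voiced), it takes -vu, giving *rowiljolabvu*.

rowiljolabvu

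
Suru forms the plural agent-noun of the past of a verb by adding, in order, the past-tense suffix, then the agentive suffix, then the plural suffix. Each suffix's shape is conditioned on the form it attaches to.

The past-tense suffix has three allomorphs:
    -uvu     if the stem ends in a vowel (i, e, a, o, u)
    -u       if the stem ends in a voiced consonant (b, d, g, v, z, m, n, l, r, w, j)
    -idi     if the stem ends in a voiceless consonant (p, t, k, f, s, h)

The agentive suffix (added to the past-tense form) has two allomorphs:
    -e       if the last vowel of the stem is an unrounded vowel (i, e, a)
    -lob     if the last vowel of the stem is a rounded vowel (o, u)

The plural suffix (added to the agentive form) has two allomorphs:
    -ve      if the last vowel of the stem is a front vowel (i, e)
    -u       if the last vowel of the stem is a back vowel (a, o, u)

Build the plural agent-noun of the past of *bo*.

bouvulobu

*bo*: final sound = /o/, a vowel → -uvu → *bouvu*.
The last vowel of the past-tense form *bouvu* is /u/, which is a rounded vowel, so the agentive suffix is -lob, giving *bouvulob*.
The agentive form *bouvulob*: last vowel = /o/, a back vowel → -u → *bouvulobu*.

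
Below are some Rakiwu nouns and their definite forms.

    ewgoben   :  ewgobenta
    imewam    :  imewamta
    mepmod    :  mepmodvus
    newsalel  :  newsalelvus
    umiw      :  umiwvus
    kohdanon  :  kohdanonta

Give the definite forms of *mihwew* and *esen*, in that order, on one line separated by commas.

The alternation tracks the final consonant of the stem — -ta when the stem ends in a nasal (*ewgoben*, *imewam*, *kohdanon*); -vus when the stem ends in a non-nasal consonant (*mepmod*, *newsalel*, *umiw*).
The final consonant of *mihwew* is /w/, which is non-nasal, so the suffix is -vus, giving *mihwewvus*.
*esen*: final consonant = /n/, a nasal → -ta → *esenta*.

mihwewvus, esenta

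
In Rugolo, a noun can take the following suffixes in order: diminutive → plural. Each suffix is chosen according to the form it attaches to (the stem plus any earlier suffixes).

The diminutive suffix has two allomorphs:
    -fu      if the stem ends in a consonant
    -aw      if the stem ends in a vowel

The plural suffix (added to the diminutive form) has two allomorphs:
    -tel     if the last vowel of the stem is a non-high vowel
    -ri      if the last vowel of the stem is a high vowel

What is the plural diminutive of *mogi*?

mogiawtel

Since the final sound of *mogi* is /i/ (a vowel), it takes -aw, giving *mogiaw*.
Since the last vowel of the diminutive form *mogiaw* is /a/ (a non-high vowel), it takes -tel, giving *mogiawtel*.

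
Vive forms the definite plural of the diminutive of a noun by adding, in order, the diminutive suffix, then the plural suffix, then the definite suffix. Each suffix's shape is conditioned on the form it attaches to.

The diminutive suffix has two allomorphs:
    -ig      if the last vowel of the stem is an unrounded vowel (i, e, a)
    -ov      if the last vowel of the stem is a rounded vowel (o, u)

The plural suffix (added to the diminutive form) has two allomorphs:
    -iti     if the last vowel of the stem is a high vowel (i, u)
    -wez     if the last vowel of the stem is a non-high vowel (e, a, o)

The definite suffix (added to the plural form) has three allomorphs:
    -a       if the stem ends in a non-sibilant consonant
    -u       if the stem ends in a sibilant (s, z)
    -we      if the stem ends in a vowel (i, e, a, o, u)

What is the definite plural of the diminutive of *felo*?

feloovwezu

*felo* — last vowel /o/ (a rounded vowel) → -ov → *feloov*.
The diminutive form *feloov* — last vowel /o/ (a non-high vowel) → -wez → *feloovwez*.
Since the final sound of the plural form *feloovwez* is /z/ (a sibilant), it takes -u, giving *feloovwezu*.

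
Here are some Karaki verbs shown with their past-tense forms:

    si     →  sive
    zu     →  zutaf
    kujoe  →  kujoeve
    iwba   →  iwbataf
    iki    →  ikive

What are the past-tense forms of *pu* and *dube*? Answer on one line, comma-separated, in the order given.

putaf, dubeve

Looking at the last vowel of each stem: -ve when the last vowel of the stem is a front vowel (*si*, *kujoe*, *iki*); -taf when the last vowel of the stem is a back vowel (*zu*, *iwba*).
The last vowel of *pu* is /u/, which is a back vowel, so the suffix is -taf, giving *putaf*.
Since the last vowel of *dube* is /e/ (a front vowel), it takes -ve, giving *dubeve*.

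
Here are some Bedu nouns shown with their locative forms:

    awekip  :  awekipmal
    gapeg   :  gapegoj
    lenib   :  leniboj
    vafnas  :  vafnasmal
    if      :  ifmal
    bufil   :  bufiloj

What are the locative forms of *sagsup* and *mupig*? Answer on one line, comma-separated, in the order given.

sagsupmal, mupigoj

Looking at the final consonant of each stem: -mal when the stem ends in a voiceless consonant (*awekip*, *vafnas*, *if*); -oj when the stem ends in a voiced consonant (*gapeg*, *lenib*, *bufil*).
*sagsup*: final consonant = /p/, voiceless → -mal → *sagsupmal*.
Since the final consonant of *mupig* is /g/ (voiced), it takes -oj, giving *mupigoj*.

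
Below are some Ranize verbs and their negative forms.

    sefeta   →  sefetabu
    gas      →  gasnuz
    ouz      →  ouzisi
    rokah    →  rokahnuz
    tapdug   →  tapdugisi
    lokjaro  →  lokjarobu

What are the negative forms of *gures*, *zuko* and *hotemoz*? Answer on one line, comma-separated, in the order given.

Looking at the final sound of each stem: -nuz when the stem ends in a voiceless consonant (*gas*, *rokah*); -isi when the stem ends in a voiced consonant (*ouz*, *tapdug*); -bu when the stem ends in a vowel (*sefeta*, *lokjaro*).
Since the final sound of *gures* is /s/ (a voiceless consonant), it takes -nuz, giving *guresnuz*.
*zuko*: final sound = /o/, a vowel → -bu → *zukobu*.
Since the final sound of *hotemoz* is /z/ (a voiced consonant), it takes -isi, giving *hotemozisi*.

guresnuz, zukobu, hotemozisi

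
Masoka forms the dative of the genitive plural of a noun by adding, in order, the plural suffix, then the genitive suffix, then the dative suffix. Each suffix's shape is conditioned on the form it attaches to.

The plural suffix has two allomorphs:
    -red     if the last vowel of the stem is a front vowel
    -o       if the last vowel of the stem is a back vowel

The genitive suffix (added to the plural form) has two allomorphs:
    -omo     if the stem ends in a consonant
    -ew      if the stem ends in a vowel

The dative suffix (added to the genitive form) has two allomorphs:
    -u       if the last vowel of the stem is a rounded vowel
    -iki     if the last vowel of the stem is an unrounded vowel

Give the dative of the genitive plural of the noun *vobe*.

Since the last vowel of *vobe* is /e/ (a front vowel), it takes -red, giving *vobered*.
The plural form *vobered*: final sound = /d/, a consonant → -omo → *voberedomo*.
The genitive form *voberedomo*: last vowel = /o/, a rounded vowel → -u → *voberedomou*.

voberedomou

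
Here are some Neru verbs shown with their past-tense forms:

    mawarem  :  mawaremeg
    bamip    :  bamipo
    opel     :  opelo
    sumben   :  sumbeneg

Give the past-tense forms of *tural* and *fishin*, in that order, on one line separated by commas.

Looking at the final consonant of each stem: -eg when the stem ends in a nasal (*mawarem*, *sumben*); -o when the stem ends in a non-nasal consonant (*bamip*, *opel*).
The final consonant of *tural* is /l/, which is non-nasal, so the suffix is -o, giving *turalo*.
The final consonant of *fishin* is /n/, which is a nasal, so the suffix is -eg, giving *fishineg*.

turalo, fishineg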